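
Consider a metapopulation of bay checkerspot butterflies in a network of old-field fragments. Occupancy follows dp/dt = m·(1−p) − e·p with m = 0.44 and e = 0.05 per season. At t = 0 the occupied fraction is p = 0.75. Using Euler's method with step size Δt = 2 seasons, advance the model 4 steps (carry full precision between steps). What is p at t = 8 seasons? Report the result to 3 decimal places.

0.898

Update rule: p ← p + [m·(1−p) − e·p]·Δt with Δt = 2.
p: 0.75000 → 0.89500  (Δp = +0.14500)
p: 0.89500 → 0.89790  (Δp = +0.00290)
p: 0.89790 → 0.89796  (Δp = +0.00006)
p: 0.89796 → 0.89796  (Δp = +0.00000)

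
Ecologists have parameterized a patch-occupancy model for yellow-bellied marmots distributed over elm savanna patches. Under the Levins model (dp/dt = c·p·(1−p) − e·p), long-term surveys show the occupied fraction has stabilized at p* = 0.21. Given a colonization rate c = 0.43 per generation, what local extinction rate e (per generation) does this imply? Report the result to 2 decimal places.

At equilibrium c(1−p*) = e.
e = 0.43 × (1 − 0.21) = 0.43 × 0.7900 = 0.3397.

0.34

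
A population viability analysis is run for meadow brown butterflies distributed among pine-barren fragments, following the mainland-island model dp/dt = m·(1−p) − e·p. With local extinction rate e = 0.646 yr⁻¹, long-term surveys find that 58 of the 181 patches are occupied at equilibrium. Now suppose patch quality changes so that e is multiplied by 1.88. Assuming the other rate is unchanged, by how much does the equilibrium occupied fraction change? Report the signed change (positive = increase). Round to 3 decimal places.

Observed p* = 58/181 = 0.32044.
Balance m(1−p*) = e·p* gives m = e·p*/(1−p*) = 0.646×0.32044/0.67956 = 0.30462.
New p* = m/(m+e) = 0.30462/(0.30462+1.21448) = 0.20053.
Δp* = 0.20053 − 0.32044 = -0.11991.

-0.120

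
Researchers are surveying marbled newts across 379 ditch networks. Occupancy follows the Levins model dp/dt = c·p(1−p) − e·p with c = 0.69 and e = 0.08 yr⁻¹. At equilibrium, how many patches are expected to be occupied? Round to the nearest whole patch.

335

p* = 1 − e/c = 1 − 0.08/0.69 = 0.8841.
Expected occupied patches = N × p* = 379 × 0.8841 = 335.06 ≈ 335.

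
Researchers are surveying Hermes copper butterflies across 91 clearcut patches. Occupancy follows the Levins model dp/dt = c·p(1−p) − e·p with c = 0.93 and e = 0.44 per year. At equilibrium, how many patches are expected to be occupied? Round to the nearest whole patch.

p* = 1 − e/c = 1 − 0.44/0.93 = 0.5269.
Expected occupied patches = N × p* = 91 × 0.5269 = 47.95 ≈ 48.

48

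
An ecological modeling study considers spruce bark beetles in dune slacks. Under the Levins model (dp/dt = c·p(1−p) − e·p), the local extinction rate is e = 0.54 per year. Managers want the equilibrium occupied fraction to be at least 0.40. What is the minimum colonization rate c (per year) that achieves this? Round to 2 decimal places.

0.90

p* = 1 − e/c ≥ 0.40 requires e/c ≤ 0.6000, i.e. c ≥ e/0.6000.
c_min = 0.54/0.6000 = 0.9000.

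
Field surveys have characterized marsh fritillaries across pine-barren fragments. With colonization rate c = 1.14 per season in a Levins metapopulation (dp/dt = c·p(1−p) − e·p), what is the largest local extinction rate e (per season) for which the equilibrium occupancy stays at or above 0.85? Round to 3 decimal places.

1 − e/c ≥ 0.85 ⇒ e ≤ c(1 − 0.85) = 1.14 × 0.1500.
e_max = 0.1710.

0.171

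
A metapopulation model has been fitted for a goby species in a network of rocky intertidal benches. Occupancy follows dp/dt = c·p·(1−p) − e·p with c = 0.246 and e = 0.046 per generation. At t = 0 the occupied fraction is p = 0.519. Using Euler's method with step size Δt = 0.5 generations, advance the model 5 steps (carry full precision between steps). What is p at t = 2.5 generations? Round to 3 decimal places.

0.607

Update rule: p ← p + [c·p·(1−p) − e·p]·Δt with Δt = 0.5.
  1  |  dp/dt·Δt = +0.018769  |  p_1 = 0.537769
  2  |  dp/dt·Δt = +0.018206  |  p_2 = 0.555974
  3  |  dp/dt·Δt = +0.017577  |  p_3 = 0.573552
  4  |  dp/dt·Δt = +0.016893  |  p_4 = 0.590445
  5  |  dp/dt·Δt = +0.016164  |  p_5 = 0.606608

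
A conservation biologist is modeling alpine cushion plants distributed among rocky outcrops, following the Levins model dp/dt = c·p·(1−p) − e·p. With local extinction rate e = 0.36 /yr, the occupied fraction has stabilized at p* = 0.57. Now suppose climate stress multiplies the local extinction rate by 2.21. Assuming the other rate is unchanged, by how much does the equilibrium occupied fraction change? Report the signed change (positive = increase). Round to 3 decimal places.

-0.520

Balance c(1−p*) = e gives c = e/(1 − 0.57000) = 0.36/0.43000 = 0.83721.
New p* = 1 − e/c = 1 − 0.79560/0.83721 = 0.04970.
Δp* = 0.04970 − 0.57000 = -0.52030.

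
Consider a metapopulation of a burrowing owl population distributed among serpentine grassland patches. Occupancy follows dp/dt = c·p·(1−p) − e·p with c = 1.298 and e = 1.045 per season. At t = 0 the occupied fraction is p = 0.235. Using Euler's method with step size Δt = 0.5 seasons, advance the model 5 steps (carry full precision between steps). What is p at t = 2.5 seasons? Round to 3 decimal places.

Update rule: p ← p + [c·p·(1−p) − e·p]·Δt with Δt = 0.5.
  1  |  dp/dt·Δt = -0.006114  |  p_1 = 0.228886
  2  |  dp/dt·Δt = -0.005046  |  p_2 = 0.223840
  3  |  dp/dt·Δt = -0.004202  |  p_3 = 0.219638
  4  |  dp/dt·Δt = -0.003524  |  p_4 = 0.216114
  5  |  dp/dt·Δt = -0.002973  |  p_5 = 0.213141

0.213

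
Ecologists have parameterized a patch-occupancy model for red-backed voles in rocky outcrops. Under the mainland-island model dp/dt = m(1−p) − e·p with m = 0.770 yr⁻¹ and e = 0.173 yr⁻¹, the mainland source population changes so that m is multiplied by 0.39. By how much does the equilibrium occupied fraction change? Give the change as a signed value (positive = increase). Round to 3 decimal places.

-0.182

Before: p* = 0.770/(0.770+0.173) = 0.8165.
After: m = 0.3003, e = 0.173; p* = 0.3003/0.4733 = 0.6345.
Δp* = 0.6345 − 0.8165 = -0.1821.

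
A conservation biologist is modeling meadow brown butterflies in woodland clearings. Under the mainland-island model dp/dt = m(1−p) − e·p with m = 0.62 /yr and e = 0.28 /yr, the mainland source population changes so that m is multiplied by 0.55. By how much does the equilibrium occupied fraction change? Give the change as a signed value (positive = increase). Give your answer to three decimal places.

Before: p* = 0.62/(0.62+0.28) = 0.6889.
After: m = 0.341, e = 0.28; p* = 0.341/0.6210 = 0.5491.
Δp* = 0.5491 − 0.6889 = -0.1398.

-0.140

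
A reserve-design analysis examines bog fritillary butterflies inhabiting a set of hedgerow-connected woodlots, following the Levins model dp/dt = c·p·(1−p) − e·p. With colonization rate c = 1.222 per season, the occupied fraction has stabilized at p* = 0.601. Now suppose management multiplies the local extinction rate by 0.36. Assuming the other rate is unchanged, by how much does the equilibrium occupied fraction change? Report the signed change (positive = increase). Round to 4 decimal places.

0.2554

Balance c(1−p*) = e gives e = 1.222×(1 − 0.60100) = 0.48758.
New p* = 1 − e/c = 1 − 0.17553/1.22200 = 0.85636.
Δp* = 0.85636 − 0.60100 = +0.25536.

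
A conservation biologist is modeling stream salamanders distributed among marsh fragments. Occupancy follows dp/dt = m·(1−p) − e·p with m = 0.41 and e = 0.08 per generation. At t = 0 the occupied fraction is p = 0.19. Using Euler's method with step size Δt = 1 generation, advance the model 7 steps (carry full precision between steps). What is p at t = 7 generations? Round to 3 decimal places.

0.831

Update rule: p ← p + [m·(1−p) − e·p]·Δt with Δt = 1.
p: 0.19000 → 0.50690  (Δp = +0.31690)
p: 0.50690 → 0.66852  (Δp = +0.16162)
p: 0.66852 → 0.75094  (Δp = +0.08243)
p: 0.75094 → 0.79298  (Δp = +0.04204)
p: 0.79298 → 0.81442  (Δp = +0.02144)
p: 0.81442 → 0.82535  (Δp = +0.01093)
p: 0.82535 → 0.83093  (Δp = +0.00558)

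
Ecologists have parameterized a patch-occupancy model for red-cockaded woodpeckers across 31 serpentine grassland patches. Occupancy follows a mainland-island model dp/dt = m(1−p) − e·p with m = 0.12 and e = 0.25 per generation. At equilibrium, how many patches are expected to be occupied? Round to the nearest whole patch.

10

p* = m/(m+e) = 0.12/0.3700 = 0.3243.
Expected occupied patches = N × p* = 31 × 0.3243 = 10.05 ≈ 10.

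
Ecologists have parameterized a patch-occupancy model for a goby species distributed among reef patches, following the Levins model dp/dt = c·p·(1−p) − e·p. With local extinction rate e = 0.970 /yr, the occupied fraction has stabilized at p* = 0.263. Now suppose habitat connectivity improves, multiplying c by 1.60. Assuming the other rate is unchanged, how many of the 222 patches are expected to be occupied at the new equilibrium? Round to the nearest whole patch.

Balance c(1−p*) = e gives c = e/(1 − 0.26300) = 0.970/0.73700 = 1.31615.
New p* = 1 − e/c = 1 − 0.97000/2.10584 = 0.53938.
Expected occupied = 222 × 0.53938 = 119.74 ≈ 120.

120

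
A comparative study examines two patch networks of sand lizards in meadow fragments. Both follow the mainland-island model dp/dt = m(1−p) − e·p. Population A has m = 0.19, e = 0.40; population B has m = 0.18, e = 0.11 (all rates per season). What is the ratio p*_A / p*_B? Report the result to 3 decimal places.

A: p*_A = m/(m+e) = 0.19/0.5900 = 0.3220.
B: p*_B = 0.18/0.2900 = 0.6207.
p*_A / p*_B = 0.3220/0.6207 = 0.5188.

0.519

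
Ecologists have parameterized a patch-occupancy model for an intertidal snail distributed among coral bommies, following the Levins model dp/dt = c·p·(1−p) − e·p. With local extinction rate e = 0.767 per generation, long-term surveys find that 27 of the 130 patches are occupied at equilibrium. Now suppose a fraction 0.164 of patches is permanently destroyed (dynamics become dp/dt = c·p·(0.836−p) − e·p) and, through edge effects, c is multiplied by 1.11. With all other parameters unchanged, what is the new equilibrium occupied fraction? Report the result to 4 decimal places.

Observed p* = 27/130 = 0.20769.
Balance c(1−p*) = e gives c = e/(1 − 0.20769) = 0.767/0.79231 = 0.96806.
New p* = 0.836 − e/c = 0.836 − 0.76700/1.07455 = 0.12221.

0.1222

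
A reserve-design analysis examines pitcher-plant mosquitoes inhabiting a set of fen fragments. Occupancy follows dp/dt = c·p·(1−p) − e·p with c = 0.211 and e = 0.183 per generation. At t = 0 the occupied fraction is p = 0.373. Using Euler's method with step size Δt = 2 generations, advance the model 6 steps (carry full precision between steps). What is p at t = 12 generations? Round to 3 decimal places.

0.238

Update rule: p ← p + [c·p·(1−p) − e·p]·Δt with Δt = 2.
p: 0.37300 → 0.33518  (Δp = -0.03782)
p: 0.33518 → 0.30654  (Δp = -0.02864)
p: 0.30654 → 0.28405  (Δp = -0.02249)
p: 0.28405 → 0.26591  (Δp = -0.01814)
p: 0.26591 → 0.25096  (Δp = -0.01495)
p: 0.25096 → 0.23844  (Δp = -0.01252)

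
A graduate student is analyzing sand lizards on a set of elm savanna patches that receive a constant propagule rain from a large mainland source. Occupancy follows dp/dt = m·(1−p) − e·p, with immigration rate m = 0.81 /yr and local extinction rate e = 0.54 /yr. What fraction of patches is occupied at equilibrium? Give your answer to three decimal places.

0.600

At equilibrium the propagule rain into empty patches balances local extinction: m(1−p*) = e·p*.
p* = m/(m+e) = 0.81/(0.81+0.54) = 0.81/1.3500 = 0.6000.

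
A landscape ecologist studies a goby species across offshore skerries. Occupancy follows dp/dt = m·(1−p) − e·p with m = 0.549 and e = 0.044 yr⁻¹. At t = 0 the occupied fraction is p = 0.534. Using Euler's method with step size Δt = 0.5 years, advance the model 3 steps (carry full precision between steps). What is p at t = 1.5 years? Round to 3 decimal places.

0.789

Update rule: p ← p + [m·(1−p) − e·p]·Δt with Δt = 0.5.
step 1: Δp = +0.11617, p = 0.65017
step 2: Δp = +0.08172, p = 0.73189
step 3: Δp = +0.05749, p = 0.78939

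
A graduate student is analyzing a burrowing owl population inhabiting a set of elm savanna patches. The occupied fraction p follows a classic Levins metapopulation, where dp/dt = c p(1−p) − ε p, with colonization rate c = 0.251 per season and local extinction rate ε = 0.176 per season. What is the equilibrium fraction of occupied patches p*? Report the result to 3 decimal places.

At equilibrium, colonization balances extinction: c·p*·(1−p*) = ε·p*.
So p* = 1 − ε/c = 1 − 0.176/0.251 = 1 − 0.7012 = 0.2988.

0.299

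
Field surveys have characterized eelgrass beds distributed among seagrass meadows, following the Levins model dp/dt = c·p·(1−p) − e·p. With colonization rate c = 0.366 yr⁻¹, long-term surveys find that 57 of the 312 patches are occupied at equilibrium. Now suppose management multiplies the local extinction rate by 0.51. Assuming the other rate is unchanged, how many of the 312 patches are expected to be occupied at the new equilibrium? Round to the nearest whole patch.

182

Observed p* = 57/312 = 0.18269.
Balance c(1−p*) = e gives e = 0.366×(1 − 0.18269) = 0.29914.
New p* = 1 − e/c = 1 − 0.15256/0.36600 = 0.58317.
Expected occupied = 312 × 0.58317 = 181.95 ≈ 182.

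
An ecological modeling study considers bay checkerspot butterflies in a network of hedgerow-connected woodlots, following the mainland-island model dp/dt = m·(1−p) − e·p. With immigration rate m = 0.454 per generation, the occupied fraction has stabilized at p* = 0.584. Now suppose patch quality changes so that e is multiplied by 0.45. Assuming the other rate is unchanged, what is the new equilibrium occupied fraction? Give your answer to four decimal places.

0.7573

Balance m(1−p*) = e·p* gives e = m(1−p*)/p* = 0.454×0.41600/0.58400 = 0.32340.
New p* = m/(m+e) = 0.45400/(0.45400+0.14553) = 0.75726.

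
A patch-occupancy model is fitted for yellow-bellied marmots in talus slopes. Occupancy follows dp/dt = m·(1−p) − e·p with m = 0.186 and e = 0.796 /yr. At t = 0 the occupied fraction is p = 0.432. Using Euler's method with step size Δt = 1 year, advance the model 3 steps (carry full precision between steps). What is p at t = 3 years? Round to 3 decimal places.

0.189

Update rule: p ← p + [m·(1−p) − e·p]·Δt with Δt = 1.
t = 1: p = 0.43200 + (-0.23822) = 0.19378
t = 2: p = 0.19378 + (-0.00429) = 0.18949
t = 3: p = 0.18949 + (-0.00008) = 0.18941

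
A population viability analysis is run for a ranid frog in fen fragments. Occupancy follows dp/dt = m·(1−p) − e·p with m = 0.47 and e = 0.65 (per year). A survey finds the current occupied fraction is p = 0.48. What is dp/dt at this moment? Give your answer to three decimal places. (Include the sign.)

Colonization term: m·(1−p) = 0.47×0.5200 = 0.24440.
Extinction term: e·p = 0.31200.
dp/dt = 0.24440 − 0.31200 = -0.06760.

-0.068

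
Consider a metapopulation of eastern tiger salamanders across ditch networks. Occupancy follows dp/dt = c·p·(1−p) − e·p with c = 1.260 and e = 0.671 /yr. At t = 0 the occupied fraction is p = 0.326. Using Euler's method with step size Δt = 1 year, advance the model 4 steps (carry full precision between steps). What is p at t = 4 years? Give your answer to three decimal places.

Update rule: p ← p + [c·p·(1−p) − e·p]·Δt with Δt = 1.
step 1: Δp = +0.05811, p = 0.38411
step 2: Δp = +0.04034, p = 0.42445
step 3: Δp = +0.02300, p = 0.44745
step 4: Δp = +0.01128, p = 0.45873

0.459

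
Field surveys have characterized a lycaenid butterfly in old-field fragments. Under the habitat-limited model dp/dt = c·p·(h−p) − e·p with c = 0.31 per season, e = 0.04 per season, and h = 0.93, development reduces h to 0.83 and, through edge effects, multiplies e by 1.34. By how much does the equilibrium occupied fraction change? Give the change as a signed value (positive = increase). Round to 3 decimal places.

Before: p* = h − e/c = 0.93 − 0.04/0.31 = 0.93 − 0.1290 = 0.8010.
After: c = 0.31, e = 0.0536, h = 0.83; p* = 0.83 − 0.0536/0.31 = 0.6571.
Δp* = 0.6571 − 0.8010 = -0.1439.

-0.144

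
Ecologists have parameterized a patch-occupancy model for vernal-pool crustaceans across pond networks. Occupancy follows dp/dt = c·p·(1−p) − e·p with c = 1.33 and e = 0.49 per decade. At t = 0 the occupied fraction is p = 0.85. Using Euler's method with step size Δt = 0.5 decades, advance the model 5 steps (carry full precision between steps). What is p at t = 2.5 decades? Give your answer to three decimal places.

0.640

Update rule: p ← p + [c·p·(1−p) − e·p]·Δt with Δt = 0.5.
step 1: Δp = -0.12346, p = 0.72654
step 2: Δp = -0.04588, p = 0.68066
step 3: Δp = -0.02222, p = 0.65844
step 4: Δp = -0.01176, p = 0.64668
step 5: Δp = -0.00649, p = 0.64019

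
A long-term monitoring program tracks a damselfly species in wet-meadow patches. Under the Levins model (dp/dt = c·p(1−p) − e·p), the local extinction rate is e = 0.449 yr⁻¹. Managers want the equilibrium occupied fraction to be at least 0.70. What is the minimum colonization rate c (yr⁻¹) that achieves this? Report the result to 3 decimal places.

p* = 1 − e/c ≥ 0.70 requires e/c ≤ 0.3000, i.e. c ≥ e/0.3000.
c_min = 0.449/0.3000 = 1.4967.

1.497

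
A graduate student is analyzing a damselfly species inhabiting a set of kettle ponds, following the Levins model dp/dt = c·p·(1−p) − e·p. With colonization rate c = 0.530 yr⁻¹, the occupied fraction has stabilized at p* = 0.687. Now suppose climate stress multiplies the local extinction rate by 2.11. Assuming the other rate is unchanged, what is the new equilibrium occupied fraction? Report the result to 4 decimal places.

Balance c(1−p*) = e gives e = 0.530×(1 − 0.68700) = 0.16589.
New p* = 1 − e/c = 1 − 0.35003/0.53000 = 0.33957.

0.3396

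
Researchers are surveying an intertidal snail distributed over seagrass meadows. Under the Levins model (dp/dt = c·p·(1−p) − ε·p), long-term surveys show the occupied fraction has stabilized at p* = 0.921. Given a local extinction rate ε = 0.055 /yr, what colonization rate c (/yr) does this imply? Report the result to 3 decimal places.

At equilibrium c(1−p*) = ε, so c = ε/(1−p*).
c = 0.055/(1 − 0.921) = 0.055/0.0790 = 0.6962.

0.696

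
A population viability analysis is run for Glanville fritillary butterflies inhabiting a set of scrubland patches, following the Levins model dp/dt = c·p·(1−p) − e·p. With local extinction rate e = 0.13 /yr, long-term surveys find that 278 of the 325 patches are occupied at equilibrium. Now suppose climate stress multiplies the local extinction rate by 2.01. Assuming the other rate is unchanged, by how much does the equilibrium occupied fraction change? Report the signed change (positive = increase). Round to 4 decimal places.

Observed p* = 278/325 = 0.85538.
Balance c(1−p*) = e gives c = e/(1 − 0.85538) = 0.13/0.14462 = 0.89891.
New p* = 1 − e/c = 1 − 0.26130/0.89891 = 0.70931.
Δp* = 0.70931 − 0.85538 = -0.14607.

-0.1461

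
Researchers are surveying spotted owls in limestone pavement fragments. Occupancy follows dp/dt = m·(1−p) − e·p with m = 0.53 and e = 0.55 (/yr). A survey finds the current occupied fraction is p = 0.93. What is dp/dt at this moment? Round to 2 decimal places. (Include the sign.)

Colonization term: m·(1−p) = 0.53×0.0700 = 0.03710.
Extinction term: e·p = 0.51150.
dp/dt = 0.03710 − 0.51150 = -0.47440.

-0.47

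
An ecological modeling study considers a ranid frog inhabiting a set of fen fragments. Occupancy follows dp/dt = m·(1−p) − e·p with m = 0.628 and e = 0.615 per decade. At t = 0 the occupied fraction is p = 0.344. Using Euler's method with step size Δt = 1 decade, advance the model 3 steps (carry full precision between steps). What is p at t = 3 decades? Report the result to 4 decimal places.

0.5075

Update rule: p ← p + [m·(1−p) − e·p]·Δt with Δt = 1.
step 1: Δp = +0.20041, p = 0.54441
step 2: Δp = -0.04870, p = 0.49571
step 3: Δp = +0.01183, p = 0.50754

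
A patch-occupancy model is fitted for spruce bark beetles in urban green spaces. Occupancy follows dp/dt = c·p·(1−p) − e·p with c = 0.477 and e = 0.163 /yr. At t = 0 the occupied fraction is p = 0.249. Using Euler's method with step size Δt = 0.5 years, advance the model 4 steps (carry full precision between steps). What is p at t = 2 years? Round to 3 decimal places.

Update rule: p ← p + [c·p·(1−p) − e·p]·Δt with Δt = 0.5.
t = 0.5: p = 0.24900 + (+0.02431) = 0.27331
t = 1: p = 0.27331 + (+0.02509) = 0.29840
t = 1.5: p = 0.29840 + (+0.02561) = 0.32401
t = 2: p = 0.32401 + (+0.02583) = 0.34984

0.350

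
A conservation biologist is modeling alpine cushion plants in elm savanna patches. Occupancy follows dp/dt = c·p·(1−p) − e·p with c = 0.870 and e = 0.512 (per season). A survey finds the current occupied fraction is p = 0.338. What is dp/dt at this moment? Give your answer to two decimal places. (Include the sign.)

Colonization term: c·p·(1−p) = 0.870×0.338×0.6620 = 0.19467.
Extinction term: e·p = 0.17306.
dp/dt = 0.19467 − 0.17306 = 0.02161.

0.02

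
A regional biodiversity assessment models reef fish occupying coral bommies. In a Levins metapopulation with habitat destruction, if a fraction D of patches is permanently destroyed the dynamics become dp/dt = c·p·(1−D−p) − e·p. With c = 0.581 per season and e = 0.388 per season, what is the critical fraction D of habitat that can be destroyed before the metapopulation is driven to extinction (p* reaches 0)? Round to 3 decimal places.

0.332

The nontrivial equilibrium is p* = (1−D) − e/c; extinction occurs when this hits zero.
So D_crit = 1 − e/c = 1 − 0.388/0.581 = 1 − 0.6678 = 0.3322.
This equals the undisturbed p*, a classic result of Lande's extension.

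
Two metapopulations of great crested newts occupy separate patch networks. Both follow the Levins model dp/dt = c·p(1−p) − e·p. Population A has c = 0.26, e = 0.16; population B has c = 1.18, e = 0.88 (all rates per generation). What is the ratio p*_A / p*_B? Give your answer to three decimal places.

A: p*_A = 1 − 0.16/0.26 = 0.3846.
B: p*_B = 1 − 0.88/1.18 = 0.2542.
p*_A / p*_B = 0.3846/0.2542 = 1.5128.

1.513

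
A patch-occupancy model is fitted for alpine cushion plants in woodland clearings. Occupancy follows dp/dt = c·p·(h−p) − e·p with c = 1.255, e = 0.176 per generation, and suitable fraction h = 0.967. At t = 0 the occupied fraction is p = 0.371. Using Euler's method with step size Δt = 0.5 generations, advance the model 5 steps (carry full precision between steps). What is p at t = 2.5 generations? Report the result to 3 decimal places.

0.778

Update rule: p ← p + [c·p·(h−p) − e·p]·Δt with Δt = 0.5.
step 1: Δp = +0.10610, p = 0.47710
step 2: Δp = +0.10468, p = 0.58178
step 3: Δp = +0.08943, p = 0.67122
step 4: Δp = +0.06551, p = 0.73673
step 5: Δp = +0.04162, p = 0.77835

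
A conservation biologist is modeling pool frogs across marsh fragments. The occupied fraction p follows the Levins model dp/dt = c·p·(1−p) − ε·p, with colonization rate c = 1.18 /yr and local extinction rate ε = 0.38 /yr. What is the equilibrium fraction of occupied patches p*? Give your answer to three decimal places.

0.678

At equilibrium, colonization balances extinction: c·p*·(1−p*) = ε·p*.
So p* = 1 − ε/c = 1 − 0.38/1.18 = 1 − 0.3220 = 0.6780.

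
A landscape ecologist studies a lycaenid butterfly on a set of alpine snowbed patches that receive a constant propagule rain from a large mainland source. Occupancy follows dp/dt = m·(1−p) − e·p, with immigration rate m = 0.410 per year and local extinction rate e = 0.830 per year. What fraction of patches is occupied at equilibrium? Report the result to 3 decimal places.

0.331

Setting dp/dt = 0: m − m·p* = e·p*, so m = (m+e)·p*.
p* = m/(m+e) = 0.410/(0.410+0.830) = 0.410/1.2400 = 0.3306.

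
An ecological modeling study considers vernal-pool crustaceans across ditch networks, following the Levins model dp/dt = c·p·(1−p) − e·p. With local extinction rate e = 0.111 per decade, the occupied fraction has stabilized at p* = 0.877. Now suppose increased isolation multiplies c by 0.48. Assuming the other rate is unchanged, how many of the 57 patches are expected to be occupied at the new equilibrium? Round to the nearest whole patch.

42

Balance c(1−p*) = e gives c = e/(1 − 0.87700) = 0.111/0.12300 = 0.90244.
New p* = 1 − e/c = 1 − 0.11100/0.43317 = 0.74375.
Expected occupied = 57 × 0.74375 = 42.39 ≈ 42.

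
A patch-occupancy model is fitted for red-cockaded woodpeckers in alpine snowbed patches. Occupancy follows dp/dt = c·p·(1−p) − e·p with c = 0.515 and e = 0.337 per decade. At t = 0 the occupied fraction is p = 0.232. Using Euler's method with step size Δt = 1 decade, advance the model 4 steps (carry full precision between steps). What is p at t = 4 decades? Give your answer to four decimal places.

Update rule: p ← p + [c·p·(1−p) − e·p]·Δt with Δt = 1.
p: 0.23200 → 0.24558  (Δp = +0.01358)
p: 0.24558 → 0.25823  (Δp = +0.01265)
p: 0.25823 → 0.26985  (Δp = +0.01162)
p: 0.26985 → 0.28039  (Δp = +0.01053)

0.2804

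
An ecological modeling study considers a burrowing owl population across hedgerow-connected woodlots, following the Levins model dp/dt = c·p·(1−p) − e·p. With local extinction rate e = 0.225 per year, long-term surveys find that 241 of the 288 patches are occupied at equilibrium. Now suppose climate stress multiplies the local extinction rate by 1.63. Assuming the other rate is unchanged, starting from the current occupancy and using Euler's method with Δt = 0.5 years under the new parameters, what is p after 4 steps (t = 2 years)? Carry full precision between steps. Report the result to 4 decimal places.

Observed p* = 241/288 = 0.83681.
Balance c(1−p*) = e gives c = e/(1 − 0.83681) = 0.225/0.16319 = 1.37872.
Starting from p₀ = 0.83681; update p ← p + (dp/dt)·Δt with the new parameters.
step 1: Δp = -0.05931, p = 0.77750
step 2: Δp = -0.02332, p = 0.75418
step 3: Δp = -0.01050, p = 0.74368
step 4: Δp = -0.00497, p = 0.73872

0.7387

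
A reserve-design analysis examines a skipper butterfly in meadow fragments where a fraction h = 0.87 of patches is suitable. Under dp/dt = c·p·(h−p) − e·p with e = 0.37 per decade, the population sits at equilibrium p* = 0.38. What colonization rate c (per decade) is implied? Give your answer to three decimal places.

0.755

At equilibrium c(h−p*) = e, so c = e/(h−p*).
c = 0.37/(0.87 − 0.38) = 0.37/0.4900 = 0.7551.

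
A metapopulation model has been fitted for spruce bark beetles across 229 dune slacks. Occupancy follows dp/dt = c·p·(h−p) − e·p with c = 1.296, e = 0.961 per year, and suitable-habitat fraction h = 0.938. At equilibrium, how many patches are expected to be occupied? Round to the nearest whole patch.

45

p* = h − e/c = 0.938 − 0.7415 = 0.1965.
Expected occupied patches = N × p* = 229 × 0.1965 = 45.00 ≈ 45.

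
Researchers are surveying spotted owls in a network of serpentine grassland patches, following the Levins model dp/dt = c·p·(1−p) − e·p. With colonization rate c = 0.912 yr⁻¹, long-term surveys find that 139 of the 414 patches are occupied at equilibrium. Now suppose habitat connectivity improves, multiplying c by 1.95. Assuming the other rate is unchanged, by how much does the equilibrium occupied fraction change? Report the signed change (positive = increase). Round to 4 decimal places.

0.3236

Observed p* = 139/414 = 0.33575.
Balance c(1−p*) = e gives e = 0.912×(1 − 0.33575) = 0.60580.
New p* = 1 − e/c = 1 − 0.60580/1.77840 = 0.65936.
Δp* = 0.65936 − 0.33575 = +0.32361.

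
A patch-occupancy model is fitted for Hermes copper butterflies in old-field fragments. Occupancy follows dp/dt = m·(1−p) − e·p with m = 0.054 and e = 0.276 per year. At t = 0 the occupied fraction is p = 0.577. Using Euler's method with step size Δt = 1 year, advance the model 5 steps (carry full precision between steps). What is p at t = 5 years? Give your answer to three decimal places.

Update rule: p ← p + [m·(1−p) − e·p]·Δt with Δt = 1.
step 1: Δp = -0.13641, p = 0.44059
step 2: Δp = -0.09139, p = 0.34920
step 3: Δp = -0.06123, p = 0.28796
step 4: Δp = -0.04103, p = 0.24693
step 5: Δp = -0.02749, p = 0.21945

0.219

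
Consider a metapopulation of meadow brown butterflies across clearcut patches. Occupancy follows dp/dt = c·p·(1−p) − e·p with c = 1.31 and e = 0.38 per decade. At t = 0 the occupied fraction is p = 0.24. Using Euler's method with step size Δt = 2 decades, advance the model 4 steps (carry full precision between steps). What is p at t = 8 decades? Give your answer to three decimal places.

0.759

Update rule: p ← p + [c·p·(1−p) − e·p]·Δt with Δt = 2.
p: 0.24000 → 0.53549  (Δp = +0.29549)
p: 0.53549 → 0.78022  (Δp = +0.24473)
p: 0.78022 → 0.63652  (Δp = -0.14369)
p: 0.63652 → 0.75893  (Δp = +0.12241)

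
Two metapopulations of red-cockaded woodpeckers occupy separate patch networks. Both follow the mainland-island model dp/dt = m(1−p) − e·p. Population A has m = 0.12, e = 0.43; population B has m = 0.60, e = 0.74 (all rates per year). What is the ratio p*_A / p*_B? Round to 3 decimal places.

A: p*_A = m/(m+e) = 0.12/0.5500 = 0.2182.
B: p*_B = 0.60/1.3400 = 0.4478.
p*_A / p*_B = 0.2182/0.4478 = 0.4873.

0.487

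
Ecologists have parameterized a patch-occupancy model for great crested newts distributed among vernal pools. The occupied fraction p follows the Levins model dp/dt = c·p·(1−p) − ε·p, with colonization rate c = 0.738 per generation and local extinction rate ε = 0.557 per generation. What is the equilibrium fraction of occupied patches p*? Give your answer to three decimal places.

0.245

Setting dp/dt = 0 and dividing through by p* gives c·(1−p*) = ε.
So p* = 1 − ε/c = 1 − 0.557/0.738 = 1 − 0.7547 = 0.2453.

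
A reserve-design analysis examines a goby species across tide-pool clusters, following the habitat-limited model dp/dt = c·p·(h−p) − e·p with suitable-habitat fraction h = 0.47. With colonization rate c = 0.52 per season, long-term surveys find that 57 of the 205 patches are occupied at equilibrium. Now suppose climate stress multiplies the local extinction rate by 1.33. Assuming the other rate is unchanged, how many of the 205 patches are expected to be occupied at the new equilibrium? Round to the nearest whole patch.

44

Observed p* = 57/205 = 0.27805.
Balance c(h−p*) = e gives e = 0.52×(0.47 − 0.27805) = 0.09981.
New p* = 0.47 − e/c = 0.47 − 0.13275/0.52000 = 0.21471.
Expected occupied = 205 × 0.21471 = 44.02 ≈ 44.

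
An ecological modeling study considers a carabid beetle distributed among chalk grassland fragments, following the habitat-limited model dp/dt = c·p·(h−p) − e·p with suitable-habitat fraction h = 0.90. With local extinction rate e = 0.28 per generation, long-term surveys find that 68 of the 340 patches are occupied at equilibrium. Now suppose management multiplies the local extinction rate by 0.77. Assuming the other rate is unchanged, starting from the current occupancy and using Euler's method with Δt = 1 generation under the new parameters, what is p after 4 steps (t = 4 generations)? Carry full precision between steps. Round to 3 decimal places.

Observed p* = 68/340 = 0.20000.
Balance c(h−p*) = e gives c = e/(0.9 − 0.20000) = 0.28/0.70000 = 0.40000.
Starting from p₀ = 0.20000; update p ← p + (dp/dt)·Δt with the new parameters.
t = 1: p = 0.20000 + (+0.01288) = 0.21288
t = 2: p = 0.21288 + (+0.01261) = 0.22549
t = 3: p = 0.22549 + (+0.01222) = 0.23772
t = 4: p = 0.23772 + (+0.01172) = 0.24944

0.249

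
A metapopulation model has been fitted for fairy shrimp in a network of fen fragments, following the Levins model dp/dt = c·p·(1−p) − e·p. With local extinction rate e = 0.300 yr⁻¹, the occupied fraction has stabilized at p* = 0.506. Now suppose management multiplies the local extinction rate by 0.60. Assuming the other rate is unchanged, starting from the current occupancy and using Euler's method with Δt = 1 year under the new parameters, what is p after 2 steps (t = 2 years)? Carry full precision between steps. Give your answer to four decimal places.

0.6138

Balance c(1−p*) = e gives c = e/(1 − 0.50600) = 0.300/0.49400 = 0.60729.
Starting from p₀ = 0.50600; update p ← p + (dp/dt)·Δt with the new parameters.
p: 0.50600 → 0.56672  (Δp = +0.06072)
p: 0.56672 → 0.61383  (Δp = +0.04711)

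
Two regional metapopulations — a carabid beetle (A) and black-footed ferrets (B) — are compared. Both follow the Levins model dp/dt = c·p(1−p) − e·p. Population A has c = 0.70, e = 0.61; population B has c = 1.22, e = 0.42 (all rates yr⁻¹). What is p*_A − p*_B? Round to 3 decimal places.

A: p*_A = 1 − 0.61/0.70 = 0.1286.
B: p*_B = 1 − 0.42/1.22 = 0.6557.
p*_A − p*_B = 0.1286 − 0.6557 = -0.5272.

-0.527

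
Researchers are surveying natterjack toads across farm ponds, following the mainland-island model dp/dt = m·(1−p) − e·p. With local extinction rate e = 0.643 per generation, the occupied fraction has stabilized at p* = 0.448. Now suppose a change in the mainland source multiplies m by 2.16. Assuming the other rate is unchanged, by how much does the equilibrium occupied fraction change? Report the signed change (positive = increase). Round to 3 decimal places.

Balance m(1−p*) = e·p* gives m = e·p*/(1−p*) = 0.643×0.44800/0.55200 = 0.52186.
New p* = m/(m+e) = 1.12722/(1.12722+0.64300) = 0.63677.
Δp* = 0.63677 − 0.44800 = +0.18877.

0.189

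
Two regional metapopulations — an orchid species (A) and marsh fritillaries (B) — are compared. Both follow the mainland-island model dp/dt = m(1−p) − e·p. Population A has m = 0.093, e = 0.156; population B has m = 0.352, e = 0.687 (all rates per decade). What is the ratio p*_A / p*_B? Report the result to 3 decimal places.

1.102

A: p*_A = m/(m+e) = 0.093/0.2490 = 0.3735.
B: p*_B = 0.352/1.0390 = 0.3388.
p*_A / p*_B = 0.3735/0.3388 = 1.1024.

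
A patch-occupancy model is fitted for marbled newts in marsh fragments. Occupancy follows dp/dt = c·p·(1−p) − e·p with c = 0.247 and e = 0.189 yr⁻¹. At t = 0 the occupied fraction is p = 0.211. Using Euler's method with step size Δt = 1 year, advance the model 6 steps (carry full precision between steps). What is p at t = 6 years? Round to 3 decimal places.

Update rule: p ← p + [c·p·(1−p) − e·p]·Δt with Δt = 1.
t = 1: p = 0.21100 + (+0.00124) = 0.21224
t = 2: p = 0.21224 + (+0.00118) = 0.21342
t = 3: p = 0.21342 + (+0.00113) = 0.21455
t = 4: p = 0.21455 + (+0.00107) = 0.21563
t = 5: p = 0.21563 + (+0.00102) = 0.21665
t = 6: p = 0.21665 + (+0.00097) = 0.21762

0.218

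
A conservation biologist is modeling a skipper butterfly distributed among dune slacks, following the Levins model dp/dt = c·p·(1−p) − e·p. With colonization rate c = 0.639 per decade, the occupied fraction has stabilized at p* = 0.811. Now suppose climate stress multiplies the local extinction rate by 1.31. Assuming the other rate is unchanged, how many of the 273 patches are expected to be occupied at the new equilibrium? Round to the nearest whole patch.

205

Balance c(1−p*) = e gives e = 0.639×(1 − 0.81100) = 0.12077.
New p* = 1 − e/c = 1 − 0.15821/0.63900 = 0.75241.
Expected occupied = 273 × 0.75241 = 205.41 ≈ 205.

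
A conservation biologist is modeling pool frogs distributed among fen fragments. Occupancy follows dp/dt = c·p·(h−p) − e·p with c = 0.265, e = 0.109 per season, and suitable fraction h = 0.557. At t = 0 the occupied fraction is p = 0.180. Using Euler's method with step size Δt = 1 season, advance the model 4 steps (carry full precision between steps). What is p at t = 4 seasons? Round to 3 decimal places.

0.174

Update rule: p ← p + [c·p·(h−p) − e·p]·Δt with Δt = 1.
  1  |  dp/dt·Δt = -0.001637  |  p_1 = 0.178363
  2  |  dp/dt·Δt = -0.001545  |  p_2 = 0.176818
  3  |  dp/dt·Δt = -0.001459  |  p_3 = 0.175359
  4  |  dp/dt·Δt = -0.001379  |  p_4 = 0.173980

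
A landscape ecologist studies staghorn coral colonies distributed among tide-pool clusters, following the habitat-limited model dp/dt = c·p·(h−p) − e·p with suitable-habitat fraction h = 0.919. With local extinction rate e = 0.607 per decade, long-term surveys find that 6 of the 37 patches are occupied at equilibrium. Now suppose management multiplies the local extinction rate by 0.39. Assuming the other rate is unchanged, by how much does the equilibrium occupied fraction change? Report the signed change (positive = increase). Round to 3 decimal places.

0.462

Observed p* = 6/37 = 0.16216.
Balance c(h−p*) = e gives c = e/(0.919 − 0.16216) = 0.607/0.75684 = 0.80202.
New p* = 0.919 − e/c = 0.919 − 0.23673/0.80202 = 0.62383.
Δp* = 0.62383 − 0.16216 = +0.46167.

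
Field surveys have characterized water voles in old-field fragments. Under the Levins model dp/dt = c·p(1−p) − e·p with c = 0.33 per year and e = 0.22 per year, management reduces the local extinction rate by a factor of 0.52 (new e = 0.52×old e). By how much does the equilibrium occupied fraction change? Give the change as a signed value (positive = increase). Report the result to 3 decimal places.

Before: p* = 1 − 0.22/0.33 = 0.3333.
After the change, c = 0.33, e = 0.1144, so p* = 1 − 0.1144/0.33 = 0.6533.
Δp* = 0.6533 − 0.3333 = +0.3200.

0.320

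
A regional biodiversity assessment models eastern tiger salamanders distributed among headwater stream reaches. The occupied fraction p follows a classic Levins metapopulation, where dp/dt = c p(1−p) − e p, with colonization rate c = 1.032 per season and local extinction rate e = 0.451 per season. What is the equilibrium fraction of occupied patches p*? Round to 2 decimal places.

0.56

Setting dp/dt = 0 and dividing through by p* gives c·(1−p*) = e.
So p* = 1 − e/c = 1 − 0.451/1.032 = 1 − 0.4370 = 0.5630.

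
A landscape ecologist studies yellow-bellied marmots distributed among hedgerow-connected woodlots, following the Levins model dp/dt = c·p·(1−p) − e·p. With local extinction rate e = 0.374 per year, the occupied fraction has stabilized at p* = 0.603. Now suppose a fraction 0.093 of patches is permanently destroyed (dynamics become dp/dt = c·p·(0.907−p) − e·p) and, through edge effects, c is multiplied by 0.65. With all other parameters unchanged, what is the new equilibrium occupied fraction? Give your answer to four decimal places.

Balance c(1−p*) = e gives c = e/(1 − 0.60300) = 0.374/0.39700 = 0.94207.
New p* = 0.907 − e/c = 0.907 − 0.37400/0.61235 = 0.29624.

0.2962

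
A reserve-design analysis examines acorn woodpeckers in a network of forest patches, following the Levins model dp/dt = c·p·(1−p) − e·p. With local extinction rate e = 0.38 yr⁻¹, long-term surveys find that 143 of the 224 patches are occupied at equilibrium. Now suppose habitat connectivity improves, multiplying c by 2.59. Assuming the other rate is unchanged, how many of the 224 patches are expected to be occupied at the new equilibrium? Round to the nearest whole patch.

193

Observed p* = 143/224 = 0.63839.
Balance c(1−p*) = e gives c = e/(1 − 0.63839) = 0.38/0.36161 = 1.05086.
New p* = 1 − e/c = 1 − 0.38000/2.72173 = 0.86038.
Expected occupied = 224 × 0.86038 = 192.73 ≈ 193.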